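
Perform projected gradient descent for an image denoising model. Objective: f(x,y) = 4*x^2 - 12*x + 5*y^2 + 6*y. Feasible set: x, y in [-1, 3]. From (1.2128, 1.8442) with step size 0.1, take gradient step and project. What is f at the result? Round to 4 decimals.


Step 1: Compute gradient at (1.2128, 1.8442).
grad_x = 2*4*1.2128 - 12 = -2.2976
grad_y = 2*5*1.8442 + 6 = 24.442
Step 2: Gradient step.
x_raw = 1.2128 - 0.1*-2.2976 = 1.4426
y_raw = 1.8442 - 0.1*24.442 = -0.6
Step 3: Project onto [-1, 3].
x_proj = clip(1.4426) = 1.4426
y_proj = clip(-0.6) = -0.6
Step 4: Evaluate f.
f(1.4426, -0.6) = -10.7868


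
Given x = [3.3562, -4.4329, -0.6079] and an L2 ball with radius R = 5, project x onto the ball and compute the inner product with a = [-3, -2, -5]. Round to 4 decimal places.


Step 1: Compute ||x|| (intermediates to 6 decimals).
||x|| = sqrt(3.3562^2 + (-4.4329)^2 + (-0.6079)^2) = 5.59323
Step 2: Project.
Since ||x|| > R, scale = R/||x|| = 5/5.59323 = 0.893938, proj(x) = scale * x
proj(x) = [3.000235, -3.962738, -0.543425]
Step 3: Dot product.
a^T * proj(x) = -3*3.000235 - 2*(-3.962738) - 5*(-0.543425) = 1.6419


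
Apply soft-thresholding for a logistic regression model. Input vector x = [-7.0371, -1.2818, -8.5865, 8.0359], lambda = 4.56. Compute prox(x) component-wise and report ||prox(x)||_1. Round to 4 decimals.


Soft-thresholding with lambda = 4.56:
prox(-7.0371) = sign(-7.0371)*max(|-7.0371| - 4.56, 0) = -2.4771
prox(-1.2818) = sign(-1.2818)*max(|-1.2818| - 4.56, 0) = 0.0
prox(-8.5865) = sign(-8.5865)*max(|-8.5865| - 4.56, 0) = -4.0265
prox(8.0359) = sign(8.0359)*max(|8.0359| - 4.56, 0) = 3.4759
prox(x) = [-2.4771, 0.0, -4.0265, 3.4759]
||prox(x)||_1 = 2.4771 + 0.0 + 4.0265 + 3.4759 = 9.9795


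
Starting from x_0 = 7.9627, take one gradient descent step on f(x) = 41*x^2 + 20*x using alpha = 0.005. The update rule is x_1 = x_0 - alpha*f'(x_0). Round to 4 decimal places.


We compute the gradient at x_0 and apply the update.
f'(x) = 82*x + 20
f'(7.9627) = 82*7.9627 + 20 = 672.9414
x_1 = 7.9627 - 0.005*672.9414 = 4.598


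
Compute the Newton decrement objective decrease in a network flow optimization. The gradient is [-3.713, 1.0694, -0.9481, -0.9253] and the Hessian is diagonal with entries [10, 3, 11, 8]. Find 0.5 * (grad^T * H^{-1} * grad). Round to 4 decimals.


Step 1: H is diagonal, so H^(-1) * g = [-0.3713, 0.3565, -0.0862, -0.1157].
Step 2: g^T H^(-1) g = sum_i g_i^2 / H_ii
  = (-3.713)^2/10 + (1.0694)^2/3 + (-0.9481)^2/11 + (-0.9253)^2/8
  = 1.3786 + 0.3812 + 0.0817 + 0.107 = 1.9486
Step 3: Objective decrease = 0.5 * g^T H^(-1) g = 0.9743


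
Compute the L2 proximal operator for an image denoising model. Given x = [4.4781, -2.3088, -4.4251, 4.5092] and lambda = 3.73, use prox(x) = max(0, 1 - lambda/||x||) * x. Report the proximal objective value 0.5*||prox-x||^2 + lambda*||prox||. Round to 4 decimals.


Step 1: Compute ||x||.
||x|| = 8.0807
Step 2: Compute scaling factor.
scale = max(0, 1 - 3.73/8.0807) = 0.5384
Step 3: prox(x) = [2.411, -1.2431, -2.3825, 2.4278]
||prox(x)|| = 4.3507
Step 4: Proximal objective.
0.5*||prox-x||^2 = 6.9565
lambda*||prox|| = 16.2281
Total = 23.1847


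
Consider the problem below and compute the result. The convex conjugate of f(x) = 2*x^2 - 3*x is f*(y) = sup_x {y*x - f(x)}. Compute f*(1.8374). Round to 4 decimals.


f*(y) = sup_x {y*x - a*x^2 - b*x} = sup_x {(y-b)*x - a*x^2}
FOC: (y - b) - 2a*x = 0 => x* = (y - b)/(2a)
x* = (1.8374 + 3)/(2*2) = 1.2094
f*(1.8374) = (y-b)^2/(4a) = (1.8374 + 3)^2/(4*2)
= 23.4004/8 = 2.9251


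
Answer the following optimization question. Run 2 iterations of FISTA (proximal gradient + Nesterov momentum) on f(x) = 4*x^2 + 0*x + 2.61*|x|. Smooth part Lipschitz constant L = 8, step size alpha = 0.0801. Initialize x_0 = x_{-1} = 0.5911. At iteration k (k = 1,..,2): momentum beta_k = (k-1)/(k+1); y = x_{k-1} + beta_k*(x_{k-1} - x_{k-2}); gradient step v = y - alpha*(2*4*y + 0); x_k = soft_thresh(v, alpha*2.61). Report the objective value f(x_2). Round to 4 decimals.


FISTA on f(x) = 4*x^2 + 0*x + 2.61*|x|
L = 8, alpha = 0.0801
Iteration 1: beta = 0.0, y = 0.5911 + 0.0*(0.5911 - 0.5911) = 0.5911
  grad(y) = 4.7288, v = y - alpha*grad = 0.2123
  prox(v) = soft_thresh(0.2123, 0.2091) = 0.0033
Iteration 2: beta = 0.3333, y = 0.0033 + 0.3333*(0.0033 - 0.5911) = -0.1927
  grad(y) = -1.5415, v = y - alpha*grad = -0.0692
  prox(v) = soft_thresh(-0.0692, 0.2091) = 0.0
f(x_2) = 4*0.0^2 + 0*0.0 + 2.61*|0.0| = 0.0


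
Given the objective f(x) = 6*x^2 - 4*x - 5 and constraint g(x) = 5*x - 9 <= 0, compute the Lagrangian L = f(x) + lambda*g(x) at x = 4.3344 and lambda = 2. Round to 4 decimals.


Step 1: Evaluate f(x).
f(4.3344) = 6*4.3344^2 - 4*4.3344 - 5 = 90.3845
Step 2: Evaluate g(x).
g(4.3344) = 5*4.3344 - 9 = 12.672
Step 3: Compute Lagrangian.
L = 90.3845 + 2*12.672 = 115.7285


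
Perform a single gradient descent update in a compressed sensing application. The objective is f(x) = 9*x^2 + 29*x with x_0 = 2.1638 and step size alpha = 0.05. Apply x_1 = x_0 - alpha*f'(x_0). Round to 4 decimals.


We compute the gradient at x_0 and apply the update.
f'(x) = 18*x + 29
f'(2.1638) = 18*2.1638 + 29 = 67.9484
x_1 = 2.1638 - 0.05*67.9484 = -1.2336


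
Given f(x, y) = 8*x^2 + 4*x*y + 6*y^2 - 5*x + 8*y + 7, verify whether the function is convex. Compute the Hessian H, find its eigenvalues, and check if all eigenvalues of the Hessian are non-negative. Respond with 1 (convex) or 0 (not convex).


The Hessian of f(x,y) = 8*x^2 + 4*x*y + 6*y^2 - 5*x + 8*y + 7 is:
H = [[16, 4], [4, 12]]
Trace = 16 + 12 = 28
Determinant = 16*12 - (4)^2 = 176
Discriminant = (28)^2 - 4*176 = 80.0
Eigenvalues: lambda_1 = 9.5279, lambda_2 = 18.4721
The function is convex.

1


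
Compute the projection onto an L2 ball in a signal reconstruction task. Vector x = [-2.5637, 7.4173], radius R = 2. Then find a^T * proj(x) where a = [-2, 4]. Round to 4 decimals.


Step 1: Compute ||x|| (intermediates to 6 decimals).
||x|| = sqrt((-2.5637)^2 + 7.4173^2) = 7.847859
Step 2: Project.
Since ||x|| > R, scale = R/||x|| = 2/7.847859 = 0.254847, proj(x) = scale * x
proj(x) = [-0.653351, 1.890277]
Step 3: Dot product.
a^T * proj(x) = -2*(-0.653351) + 4*1.890277 = 8.8678


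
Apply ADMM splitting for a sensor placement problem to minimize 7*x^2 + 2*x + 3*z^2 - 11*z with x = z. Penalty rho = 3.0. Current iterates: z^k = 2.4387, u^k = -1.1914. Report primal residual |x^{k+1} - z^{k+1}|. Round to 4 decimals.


ADMM iteration with rho = 3.0, z^k = 2.4387, u^k = -1.1914
Step 1: x-update.
Minimize 7*x^2 + 2*x + (3.0/2)*(x - 2.4387 - 1.1914)^2
FOC: (2*7 + 3.0)*x = -2 + 3.0*(2.4387 + 1.1914)
x^{k+1} = 0.523
Step 2: z-update.
Minimize 3*z^2 - 11*z + (3.0/2)*(0.523 - z - 1.1914)^2
FOC: (2*3 + 3.0)*z = 11 + 3.0*(0.523 - 1.1914)
z^{k+1} = 0.9994
Step 3: u-update.
u^{k+1} = -1.1914 + 0.523 - 0.9994 = -1.6678
Step 4: Primal residual = |0.523 - 0.9994| = 0.4764


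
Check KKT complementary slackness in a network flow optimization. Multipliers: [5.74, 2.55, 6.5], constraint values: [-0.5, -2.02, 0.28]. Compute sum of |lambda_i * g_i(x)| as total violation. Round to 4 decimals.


KKT complementary slackness check:
lambda_1 * g_1 = 5.74 * -0.5 = -2.87
lambda_2 * g_2 = 2.55 * -2.02 = -5.151
lambda_3 * g_3 = 6.5 * 0.28 = 1.82
Total violation = 2.87 + 5.151 + 1.82 = 9.841


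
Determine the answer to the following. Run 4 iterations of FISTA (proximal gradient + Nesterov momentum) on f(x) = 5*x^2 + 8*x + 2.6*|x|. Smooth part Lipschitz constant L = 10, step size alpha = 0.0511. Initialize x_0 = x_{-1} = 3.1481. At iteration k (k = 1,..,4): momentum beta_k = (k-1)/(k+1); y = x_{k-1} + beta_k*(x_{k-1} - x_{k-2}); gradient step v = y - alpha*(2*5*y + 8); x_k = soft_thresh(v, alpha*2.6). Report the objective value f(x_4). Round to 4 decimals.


FISTA on f(x) = 5*x^2 + 8*x + 2.6*|x|
L = 10, alpha = 0.0511
Iteration 1: beta = 0.0, y = 3.1481 + 0.0*(3.1481 - 3.1481) = 3.1481
  grad(y) = 39.481, v = y - alpha*grad = 1.1306
  prox(v) = soft_thresh(1.1306, 0.1329) = 0.9978
Iteration 2: beta = 0.3333, y = 0.9978 + 0.3333*(0.9978 - 3.1481) = 0.281
  grad(y) = 10.8098, v = y - alpha*grad = -0.2714
  prox(v) = soft_thresh(-0.2714, 0.1329) = -0.1385
Iteration 3: beta = 0.5, y = -0.1385 + 0.5*(-0.1385 - 0.9978) = -0.7067
  grad(y) = 0.9331, v = y - alpha*grad = -0.7544
  prox(v) = soft_thresh(-0.7544, 0.1329) = -0.6215
Iteration 4: beta = 0.6, y = -0.6215 + 0.6*(-0.6215 + 0.1385) = -0.9113
  grad(y) = -1.1129, v = y - alpha*grad = -0.8544
  prox(v) = soft_thresh(-0.8544, 0.1329) = -0.7216
f(x_4) = 5*(-0.7216)^2 + 8*(-0.7216) + 2.6*|-0.7216| = -1.2932


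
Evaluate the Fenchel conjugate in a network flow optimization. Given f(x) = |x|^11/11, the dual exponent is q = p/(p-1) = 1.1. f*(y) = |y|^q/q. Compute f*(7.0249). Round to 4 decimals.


The conjugate exponent q satisfies 1/p + 1/q = 1.
p = 11, so q = 11/(11 - 1) = 1.1
|y|^q = 7.0249^1.1 = 8.537
f*(7.0249) = 8.537 / 1.1 = 7.7609


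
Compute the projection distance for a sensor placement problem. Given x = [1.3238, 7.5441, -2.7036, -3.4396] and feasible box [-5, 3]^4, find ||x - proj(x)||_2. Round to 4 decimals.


Project each component onto [-5, 3].
clip(1.3238) = 1.3238, clip(7.5441) = 3.0, clip(-2.7036) = -2.7036, clip(-3.4396) = -3.4396
Projection = [1.3238, 3.0, -2.7036, -3.4396]
Squared diffs: [0.0, 20.6488, 0.0, 0.0]
Distance = sqrt(20.6488) = 4.5441


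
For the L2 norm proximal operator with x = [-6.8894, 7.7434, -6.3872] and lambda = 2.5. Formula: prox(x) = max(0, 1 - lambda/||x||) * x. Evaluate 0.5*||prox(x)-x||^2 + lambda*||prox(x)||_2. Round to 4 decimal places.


Step 1: Compute ||x||.
||x|| = 12.1746
Step 2: Compute scaling factor.
scale = max(0, 1 - 2.5/12.1746) = 0.7947
Step 3: prox(x) = [-5.4747, 6.1533, -5.0756]
||prox(x)|| = 9.6746
Step 4: Proximal objective.
0.5*||prox-x||^2 = 3.125
lambda*||prox|| = 24.1865
Total = 27.3115


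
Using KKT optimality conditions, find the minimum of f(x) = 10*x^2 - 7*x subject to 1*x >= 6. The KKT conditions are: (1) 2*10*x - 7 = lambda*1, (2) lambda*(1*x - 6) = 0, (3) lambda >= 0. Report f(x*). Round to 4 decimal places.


Step 1: Try lambda = 0 (constraint inactive).
x_unc = 7/(2*10) = 0.35
Check: 1*0.35 = 0.35 < 6 -- violated!
Step 2: Constraint must be active: 1*x = 6
x* = 6/1 = 6.0
lambda = (2*10*6.0 - 7)/1 = 113.0
Step 3: Compute optimal value.
f(x*) = 10*6.0^2 - 7*6.0 = 318.0


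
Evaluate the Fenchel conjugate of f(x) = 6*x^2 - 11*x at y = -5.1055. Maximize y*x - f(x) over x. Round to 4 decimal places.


f*(y) = sup_x {y*x - a*x^2 - b*x} = sup_x {(y-b)*x - a*x^2}
FOC: (y - b) - 2a*x = 0 => x* = (y - b)/(2a)
x* = (-5.1055 + 11)/(2*6) = 0.4912
f*(-5.1055) = (y-b)^2/(4a) = (-5.1055 + 11)^2/(4*6)
= 34.7451/24 = 1.4477


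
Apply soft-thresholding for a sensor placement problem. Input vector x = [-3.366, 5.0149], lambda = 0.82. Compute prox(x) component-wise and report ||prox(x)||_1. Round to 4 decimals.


Soft-thresholding with lambda = 0.82:
prox(-3.366) = sign(-3.366)*max(|-3.366| - 0.82, 0) = -2.546
prox(5.0149) = sign(5.0149)*max(|5.0149| - 0.82, 0) = 4.1949
prox(x) = [-2.546, 4.1949]
||prox(x)||_1 = 2.546 + 4.1949 = 6.7409


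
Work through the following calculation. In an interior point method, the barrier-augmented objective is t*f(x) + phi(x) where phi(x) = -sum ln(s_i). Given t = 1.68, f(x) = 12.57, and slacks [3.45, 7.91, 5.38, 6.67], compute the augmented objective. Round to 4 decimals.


Step 1: Compute log-barrier.
ln values: [1.2384, 2.0681, 1.6827, 1.8976]
phi = -(1.2384 + 2.0681 + 1.6827 + 1.8976) = -6.8868
Step 2: Compute augmented objective.
t*f(x) = 1.68*12.57 = 21.1176
Total = 21.1176 - 6.8868 = 14.2308


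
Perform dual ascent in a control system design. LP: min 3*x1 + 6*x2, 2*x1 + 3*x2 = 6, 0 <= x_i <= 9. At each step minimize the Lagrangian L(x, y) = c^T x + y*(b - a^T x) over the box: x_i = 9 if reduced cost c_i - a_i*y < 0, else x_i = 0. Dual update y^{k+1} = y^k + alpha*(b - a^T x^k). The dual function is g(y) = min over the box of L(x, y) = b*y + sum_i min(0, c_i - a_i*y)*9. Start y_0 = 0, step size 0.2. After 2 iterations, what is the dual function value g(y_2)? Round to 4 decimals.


Dual ascent for LP: min 3*x1 + 6*x2, 2*x1 + 3*x2 = 6, 0 <= x_i <= 9
Step 1: y^k = 0.0, reduced costs: (3.0, 6.0)
  x^k = (0.0, 0.0), subgradient = b - a^T x = 6.0
  y^{k+1} = 0.0 + 0.2*6.0 = 1.2
Step 2: y^k = 1.2, reduced costs: (0.6, 2.4)
  x^k = (0.0, 0.0), subgradient = b - a^T x = 6.0
  y^{k+1} = 1.2 + 0.2*6.0 = 2.4
Dual objective at y_2 = 2.4: reduced costs (-1.8, -1.2), box minimizer x = (9.0, 9.0)
g(y_2) = b*y + (c1 - a1*y)*x1 + (c2 - a2*y)*x2 = 6*2.4 + (-1.8)*9.0 + (-1.2)*9.0 = 14.4 - 16.2 - 10.8 = -12.6


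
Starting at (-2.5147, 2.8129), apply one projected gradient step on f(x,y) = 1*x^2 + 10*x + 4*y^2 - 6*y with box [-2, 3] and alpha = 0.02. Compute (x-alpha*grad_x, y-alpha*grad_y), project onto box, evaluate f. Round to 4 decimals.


Step 1: Compute gradient at (-2.5147, 2.8129).
grad_x = 2*1*-2.5147 + 10 = 4.9706
grad_y = 2*4*2.8129 - 6 = 16.5032
Step 2: Gradient step.
x_raw = -2.5147 - 0.02*4.9706 = -2.6141
y_raw = 2.8129 - 0.02*16.5032 = 2.4828
Step 3: Project onto [-2, 3].
x_proj = clip(-2.6141) = -2.0
y_proj = clip(2.4828) = 2.4828
Step 4: Evaluate f.
f(-2.0, 2.4828) = -6.2391


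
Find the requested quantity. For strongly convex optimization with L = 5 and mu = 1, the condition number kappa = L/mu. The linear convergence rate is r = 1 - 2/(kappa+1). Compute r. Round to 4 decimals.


Step 1: Compute the condition number.
kappa = L/mu = 5/1 = 5.0
Step 2: Compute the convergence rate.
r = 1 - 2/(kappa + 1) = 1 - 2*mu/(L + mu) = (L - mu)/(L + mu) = 4/6 = 0.6667


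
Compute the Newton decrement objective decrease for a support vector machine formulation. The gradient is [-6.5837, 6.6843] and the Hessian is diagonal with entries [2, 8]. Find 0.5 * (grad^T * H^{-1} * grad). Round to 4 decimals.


Step 1: H is diagonal, so H^(-1) * g = [-3.2919, 0.8355].
Step 2: g^T H^(-1) g = sum_i g_i^2 / H_ii
  = (-6.5837)^2/2 + (6.6843)^2/8
  = 21.6726 + 5.585 = 27.2575
Step 3: Objective decrease = 0.5 * g^T H^(-1) g = 13.6288


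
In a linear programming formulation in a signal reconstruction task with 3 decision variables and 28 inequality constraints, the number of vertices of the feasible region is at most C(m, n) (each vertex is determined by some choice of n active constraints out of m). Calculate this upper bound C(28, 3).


Each vertex corresponds to some choice of n active constraints out of m, so the number of vertices is at most C(m, n) = m! / (n!(m-n)!).
m = 28, n = 3
Numerator: 28 * 27 * 26
Denominator: 3! = 6
C(28, 3) = 3276


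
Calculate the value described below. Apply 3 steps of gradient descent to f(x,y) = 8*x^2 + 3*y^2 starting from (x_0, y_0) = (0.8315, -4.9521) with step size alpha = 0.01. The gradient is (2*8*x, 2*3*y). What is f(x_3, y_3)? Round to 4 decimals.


Gradient descent on f(x,y) = 8*x^2 + 3*y^2.
Starting point: (0.8315, -4.9521), alpha = 0.01
Step 1: grad_x = 2*8*0.8315 = 13.304, grad_y = 2*3*-4.9521 = -29.7126
  x_1 = 0.8315 - 0.01*13.304 = 0.6985
  y_1 = -4.9521 - 0.01*-29.7126 = -4.655
Step 2: grad_x = 2*8*0.6985 = 11.1754, grad_y = 2*3*-4.655 = -27.9298
  x_2 = 0.6985 - 0.01*11.1754 = 0.5867
  y_2 = -4.655 - 0.01*-27.9298 = -4.3757
Step 3: grad_x = 2*8*0.5867 = 9.3873, grad_y = 2*3*-4.3757 = -26.2541
  x_3 = 0.5867 - 0.01*9.3873 = 0.4928
  y_3 = -4.3757 - 0.01*-26.2541 = -4.1131
f(0.4928, -4.1131) = 8*0.4928^2 + 3*(-4.1131)^2 = 52.6967


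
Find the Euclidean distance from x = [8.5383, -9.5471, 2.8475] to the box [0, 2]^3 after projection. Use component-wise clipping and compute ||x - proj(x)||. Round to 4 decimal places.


Project each component onto [0, 2].
clip(8.5383) = 2.0, clip(-9.5471) = 0.0, clip(2.8475) = 2.0
Projection = [2.0, 0.0, 2.0]
Squared diffs: [42.7494, 91.1471, 0.7183]
Distance = sqrt(134.6148) = 11.6024


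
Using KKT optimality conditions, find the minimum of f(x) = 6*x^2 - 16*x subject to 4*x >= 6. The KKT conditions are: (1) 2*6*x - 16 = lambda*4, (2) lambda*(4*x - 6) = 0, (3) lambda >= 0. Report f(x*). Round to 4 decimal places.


Step 1: Try lambda = 0 (constraint inactive).
x_unc = 16/(2*6) = 1.3333
Check: 4*1.3333 = 5.3332 < 6 -- violated!
Step 2: Constraint must be active: 4*x = 6
x* = 6/4 = 1.5
lambda = (2*6*1.5 - 16)/4 = 0.5
Step 3: Compute optimal value.
f(x*) = 6*1.5^2 - 16*1.5 = -10.5


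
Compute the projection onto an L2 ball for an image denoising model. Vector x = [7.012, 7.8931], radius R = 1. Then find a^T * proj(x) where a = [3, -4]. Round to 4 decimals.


Step 1: Compute ||x|| (intermediates to 6 decimals).
||x|| = sqrt(7.012^2 + 7.8931^2) = 10.557896
Step 2: Project.
Since ||x|| > R, scale = R/||x|| = 1/10.557896 = 0.094716, proj(x) = scale * x
proj(x) = [0.664149, 0.747603]
Step 3: Dot product.
a^T * proj(x) = 3*0.664149 - 4*0.747603 = -0.998


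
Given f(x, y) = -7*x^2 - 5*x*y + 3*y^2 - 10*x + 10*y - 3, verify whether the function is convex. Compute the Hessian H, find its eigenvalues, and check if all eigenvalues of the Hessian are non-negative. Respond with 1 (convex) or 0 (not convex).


The Hessian of f(x,y) = -7*x^2 - 5*x*y + 3*y^2 - 10*x + 10*y - 3 is:
H = [[-14, -5], [-5, 6]]
Trace = -14 + 6 = -8
Determinant = -14*6 - (-5)^2 = -109
Discriminant = (-8)^2 - 4*-109 = 500.0
Eigenvalues: lambda_1 = -15.1803, lambda_2 = 7.1803
The function is not convex.

0


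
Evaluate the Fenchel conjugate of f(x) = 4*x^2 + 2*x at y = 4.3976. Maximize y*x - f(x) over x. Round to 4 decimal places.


f*(y) = sup_x {y*x - a*x^2 - b*x} = sup_x {(y-b)*x - a*x^2}
FOC: (y - b) - 2a*x = 0 => x* = (y - b)/(2a)
x* = (4.3976 - 2)/(2*4) = 0.2997
f*(4.3976) = (y-b)^2/(4a) = (4.3976 - 2)^2/(4*4)
= 5.7485/16 = 0.3593


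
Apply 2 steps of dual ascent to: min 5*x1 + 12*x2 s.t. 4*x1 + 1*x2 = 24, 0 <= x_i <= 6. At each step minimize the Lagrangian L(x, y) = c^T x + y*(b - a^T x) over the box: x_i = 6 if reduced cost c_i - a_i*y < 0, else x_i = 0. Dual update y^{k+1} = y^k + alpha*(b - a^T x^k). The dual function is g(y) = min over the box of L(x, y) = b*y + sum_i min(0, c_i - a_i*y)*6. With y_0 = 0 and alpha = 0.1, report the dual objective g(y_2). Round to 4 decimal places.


Dual ascent for LP: min 5*x1 + 12*x2, 4*x1 + 1*x2 = 24, 0 <= x_i <= 6
Step 1: y^k = 0.0, reduced costs: (5.0, 12.0)
  x^k = (0.0, 0.0), subgradient = b - a^T x = 24.0
  y^{k+1} = 0.0 + 0.1*24.0 = 2.4
Step 2: y^k = 2.4, reduced costs: (-4.6, 9.6)
  x^k = (6.0, 0.0), subgradient = b - a^T x = 0.0
  y^{k+1} = 2.4 + 0.1*0.0 = 2.4
Dual objective at y_2 = 2.4: reduced costs (-4.6, 9.6), box minimizer x = (6.0, 0.0)
g(y_2) = b*y + (c1 - a1*y)*x1 + (c2 - a2*y)*x2 = 24*2.4 + (-4.6)*6.0 + 9.6*0.0 = 57.6 - 27.6 + 0.0 = 30.0


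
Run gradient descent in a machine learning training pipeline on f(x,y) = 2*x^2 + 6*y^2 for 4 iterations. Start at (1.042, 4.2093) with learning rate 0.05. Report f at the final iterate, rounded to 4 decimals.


Gradient descent on f(x,y) = 2*x^2 + 6*y^2.
Starting point: (1.042, 4.2093), alpha = 0.05
Step 1: grad_x = 2*2*1.042 = 4.168, grad_y = 2*6*4.2093 = 50.5116
  x_1 = 1.042 - 0.05*4.168 = 0.8336
  y_1 = 4.2093 - 0.05*50.5116 = 1.6837
Step 2: grad_x = 2*2*0.8336 = 3.3344, grad_y = 2*6*1.6837 = 20.2046
  x_2 = 0.8336 - 0.05*3.3344 = 0.6669
  y_2 = 1.6837 - 0.05*20.2046 = 0.6735
Step 3: grad_x = 2*2*0.6669 = 2.6675, grad_y = 2*6*0.6735 = 8.0819
  x_3 = 0.6669 - 0.05*2.6675 = 0.5335
  y_3 = 0.6735 - 0.05*8.0819 = 0.2694
Step 4: grad_x = 2*2*0.5335 = 2.134, grad_y = 2*6*0.2694 = 3.2327
  x_4 = 0.5335 - 0.05*2.134 = 0.4268
  y_4 = 0.2694 - 0.05*3.2327 = 0.1078
f(0.4268, 0.1078) = 2*0.4268^2 + 6*0.1078^2 = 0.434


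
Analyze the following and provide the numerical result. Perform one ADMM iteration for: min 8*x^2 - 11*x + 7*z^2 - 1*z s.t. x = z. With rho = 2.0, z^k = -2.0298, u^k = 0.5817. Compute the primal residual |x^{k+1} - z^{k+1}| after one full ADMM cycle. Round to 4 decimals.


ADMM iteration with rho = 2.0, z^k = -2.0298, u^k = 0.5817
Step 1: x-update.
Minimize 8*x^2 - 11*x + (2.0/2)*(x + 2.0298 + 0.5817)^2
FOC: (2*8 + 2.0)*x = 11 + 2.0*(-2.0298 - 0.5817)
x^{k+1} = 0.3209
Step 2: z-update.
Minimize 7*z^2 - 1*z + (2.0/2)*(0.3209 - z + 0.5817)^2
FOC: (2*7 + 2.0)*z = 1 + 2.0*(0.3209 + 0.5817)
z^{k+1} = 0.1753
Step 3: u-update.
u^{k+1} = 0.5817 + 0.3209 - 0.1753 = 0.7273
Step 4: Primal residual = |0.3209 - 0.1753| = 0.1456


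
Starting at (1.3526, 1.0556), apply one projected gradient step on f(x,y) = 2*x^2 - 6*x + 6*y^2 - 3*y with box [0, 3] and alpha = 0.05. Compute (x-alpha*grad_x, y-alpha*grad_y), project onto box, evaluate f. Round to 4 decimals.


Step 1: Compute gradient at (1.3526, 1.0556).
grad_x = 2*2*1.3526 - 6 = -0.5896
grad_y = 2*6*1.0556 - 3 = 9.6672
Step 2: Gradient step.
x_raw = 1.3526 - 0.05*-0.5896 = 1.3821
y_raw = 1.0556 - 0.05*9.6672 = 0.5722
Step 3: Project onto [0, 3].
x_proj = clip(1.3821) = 1.3821
y_proj = clip(0.5722) = 0.5722
Step 4: Evaluate f.
f(1.3821, 0.5722) = -4.2242


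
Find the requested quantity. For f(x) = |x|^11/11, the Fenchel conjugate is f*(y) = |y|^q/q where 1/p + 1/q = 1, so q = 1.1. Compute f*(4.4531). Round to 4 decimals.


The conjugate exponent q satisfies 1/p + 1/q = 1.
p = 11, so q = 11/(11 - 1) = 1.1
|y|^q = 4.4531^1.1 = 5.1705
f*(4.4531) = 5.1705 / 1.1 = 4.7004


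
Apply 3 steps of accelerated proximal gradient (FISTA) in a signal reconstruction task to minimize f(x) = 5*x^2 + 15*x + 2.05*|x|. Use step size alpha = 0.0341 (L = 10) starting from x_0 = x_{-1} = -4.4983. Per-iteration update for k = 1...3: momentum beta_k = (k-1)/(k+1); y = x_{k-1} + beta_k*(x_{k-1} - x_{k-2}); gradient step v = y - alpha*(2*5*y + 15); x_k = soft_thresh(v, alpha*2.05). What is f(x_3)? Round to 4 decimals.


FISTA on f(x) = 5*x^2 + 15*x + 2.05*|x|
L = 10, alpha = 0.0341
Iteration 1: beta = 0.0, y = -4.4983 + 0.0*(-4.4983 + 4.4983) = -4.4983
  grad(y) = -29.983, v = y - alpha*grad = -3.4759
  prox(v) = soft_thresh(-3.4759, 0.0699) = -3.406
Iteration 2: beta = 0.3333, y = -3.406 + 0.3333*(-3.406 + 4.4983) = -3.0419
  grad(y) = -15.4187, v = y - alpha*grad = -2.5161
  prox(v) = soft_thresh(-2.5161, 0.0699) = -2.4462
Iteration 3: beta = 0.5, y = -2.4462 + 0.5*(-2.4462 + 3.406) = -1.9663
  grad(y) = -4.6629, v = y - alpha*grad = -1.8073
  prox(v) = soft_thresh(-1.8073, 0.0699) = -1.7374
f(x_3) = 5*(-1.7374)^2 + 15*(-1.7374) + 2.05*|-1.7374| = -7.4066


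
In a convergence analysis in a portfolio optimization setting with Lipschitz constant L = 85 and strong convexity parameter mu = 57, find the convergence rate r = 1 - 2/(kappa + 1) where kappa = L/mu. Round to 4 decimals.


Step 1: Compute the condition number.
kappa = L/mu = 85/57 = 1.4912
Step 2: Compute the convergence rate.
r = 1 - 2/(kappa + 1) = 1 - 2*mu/(L + mu) = (L - mu)/(L + mu) = 28/142 = 0.1972


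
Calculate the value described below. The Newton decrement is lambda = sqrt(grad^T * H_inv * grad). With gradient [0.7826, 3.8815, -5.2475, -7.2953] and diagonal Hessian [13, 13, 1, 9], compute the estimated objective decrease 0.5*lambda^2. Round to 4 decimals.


Step 1: H is diagonal, so H^(-1) * g = [0.0602, 0.2986, -5.2475, -0.8106].
Step 2: g^T H^(-1) g = sum_i g_i^2 / H_ii
  = (0.7826)^2/13 + (3.8815)^2/13 + (-5.2475)^2/1 + (-7.2953)^2/9
  = 0.0471 + 1.1589 + 27.5363 + 5.9135 = 34.6558
Step 3: Objective decrease = 0.5 * g^T H^(-1) g = 17.3279


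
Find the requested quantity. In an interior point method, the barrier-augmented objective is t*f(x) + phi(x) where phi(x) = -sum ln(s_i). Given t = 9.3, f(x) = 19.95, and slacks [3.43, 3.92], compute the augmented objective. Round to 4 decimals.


Step 1: Compute log-barrier.
ln values: [1.2326, 1.3661]
phi = -(1.2326 + 1.3661) = -2.5987
Step 2: Compute augmented objective.
t*f(x) = 9.3*19.95 = 185.535
Total = 185.535 - 2.5987 = 182.9363


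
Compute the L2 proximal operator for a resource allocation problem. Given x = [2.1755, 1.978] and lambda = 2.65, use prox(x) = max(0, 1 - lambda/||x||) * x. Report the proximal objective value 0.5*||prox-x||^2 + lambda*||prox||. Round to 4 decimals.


Step 1: Compute ||x||.
||x|| = 2.9403
Step 2: Compute scaling factor.
scale = max(0, 1 - 2.65/2.9403) = 0.0987
Step 3: prox(x) = [0.2148, 0.1953]
||prox(x)|| = 0.2903
Step 4: Proximal objective.
0.5*||prox-x||^2 = 3.5113
lambda*||prox|| = 0.7693
Total = 4.2805


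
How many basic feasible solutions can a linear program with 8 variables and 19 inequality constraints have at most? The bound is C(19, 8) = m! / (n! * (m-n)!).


Each vertex corresponds to some choice of n active constraints out of m, so the number of vertices is at most C(m, n) = m! / (n!(m-n)!).
m = 19, n = 8
Numerator: 19 * 18 * 17 * 16 * 15 * 14 * 13 * 12
Denominator: 8! = 40320
C(19, 8) = 75582


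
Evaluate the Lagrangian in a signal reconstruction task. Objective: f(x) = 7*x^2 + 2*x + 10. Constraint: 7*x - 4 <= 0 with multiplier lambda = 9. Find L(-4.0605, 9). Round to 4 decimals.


Step 1: Evaluate f(x).
f(-4.0605) = 7*(-4.0605)^2 + 2*(-4.0605) + 10 = 117.2926
Step 2: Evaluate g(x).
g(-4.0605) = 7*-4.0605 - 4 = -32.4235
Step 3: Compute Lagrangian.
L = 117.2926 + 9*-32.4235 = -174.5189


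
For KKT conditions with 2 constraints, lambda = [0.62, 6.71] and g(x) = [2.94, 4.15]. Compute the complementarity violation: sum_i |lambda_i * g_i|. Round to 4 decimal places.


KKT complementary slackness check:
lambda_1 * g_1 = 0.62 * 2.94 = 1.8228
lambda_2 * g_2 = 6.71 * 4.15 = 27.8465
Total violation = 1.8228 + 27.8465 = 29.6693


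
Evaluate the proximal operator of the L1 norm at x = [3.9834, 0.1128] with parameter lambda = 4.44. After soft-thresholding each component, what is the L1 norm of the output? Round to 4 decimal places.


Soft-thresholding with lambda = 4.44:
prox(3.9834) = sign(3.9834)*max(|3.9834| - 4.44, 0) = 0.0
prox(0.1128) = sign(0.1128)*max(|0.1128| - 4.44, 0) = 0.0
prox(x) = [0.0, 0.0]
||prox(x)||_1 = 0.0 + 0.0 = 0.0


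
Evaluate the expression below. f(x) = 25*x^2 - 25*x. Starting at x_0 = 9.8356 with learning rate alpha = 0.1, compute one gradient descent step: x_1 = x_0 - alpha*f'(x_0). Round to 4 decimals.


We compute the gradient at x_0 and apply the update.
f'(x) = 50*x - 25
f'(9.8356) = 50*9.8356 - 25 = 466.78
x_1 = 9.8356 - 0.1*466.78 = -36.8424


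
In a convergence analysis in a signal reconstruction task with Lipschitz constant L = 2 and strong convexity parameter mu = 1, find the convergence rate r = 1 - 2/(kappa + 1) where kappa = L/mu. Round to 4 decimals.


Step 1: Compute the condition number.
kappa = L/mu = 2/1 = 2.0
Step 2: Compute the convergence rate.
r = 1 - 2/(kappa + 1) = 1 - 2*mu/(L + mu) = (L - mu)/(L + mu) = 1/3 = 0.3333


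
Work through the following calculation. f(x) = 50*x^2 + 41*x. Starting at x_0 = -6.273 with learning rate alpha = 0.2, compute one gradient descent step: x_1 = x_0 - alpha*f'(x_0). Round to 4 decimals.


We compute the gradient at x_0 and apply the update.
f'(x) = 100*x + 41
f'(-6.273) = 100*-6.273 + 41 = -586.3
x_1 = -6.273 - 0.2*-586.3 = 110.987


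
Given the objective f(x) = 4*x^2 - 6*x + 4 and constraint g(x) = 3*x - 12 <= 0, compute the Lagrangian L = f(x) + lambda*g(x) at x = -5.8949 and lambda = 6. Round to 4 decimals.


Step 1: Evaluate f(x).
f(-5.8949) = 4*(-5.8949)^2 - 6*(-5.8949) + 4 = 178.3688
Step 2: Evaluate g(x).
g(-5.8949) = 3*-5.8949 - 12 = -29.6847
Step 3: Compute Lagrangian.
L = 178.3688 + 6*-29.6847 = 0.2606


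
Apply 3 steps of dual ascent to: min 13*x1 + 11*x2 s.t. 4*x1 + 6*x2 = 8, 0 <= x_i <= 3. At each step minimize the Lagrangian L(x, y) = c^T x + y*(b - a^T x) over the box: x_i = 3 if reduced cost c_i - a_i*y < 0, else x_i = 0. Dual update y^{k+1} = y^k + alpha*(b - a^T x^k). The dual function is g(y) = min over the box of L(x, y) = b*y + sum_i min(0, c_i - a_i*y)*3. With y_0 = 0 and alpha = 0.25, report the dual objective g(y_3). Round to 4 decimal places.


Dual ascent for LP: min 13*x1 + 11*x2, 4*x1 + 6*x2 = 8, 0 <= x_i <= 3
Step 1: y^k = 0.0, reduced costs: (13.0, 11.0)
  x^k = (0.0, 0.0), subgradient = b - a^T x = 8.0
  y^{k+1} = 0.0 + 0.25*8.0 = 2.0
Step 2: y^k = 2.0, reduced costs: (5.0, -1.0)
  x^k = (0.0, 3.0), subgradient = b - a^T x = -10.0
  y^{k+1} = 2.0 + 0.25*-10.0 = -0.5
Step 3: y^k = -0.5, reduced costs: (15.0, 14.0)
  x^k = (0.0, 0.0), subgradient = b - a^T x = 8.0
  y^{k+1} = -0.5 + 0.25*8.0 = 1.5
Dual objective at y_3 = 1.5: reduced costs (7.0, 2.0), box minimizer x = (0.0, 0.0)
g(y_3) = b*y + (c1 - a1*y)*x1 + (c2 - a2*y)*x2 = 8*1.5 + 7.0*0.0 + 2.0*0.0 = 12.0 + 0.0 + 0.0 = 12.0


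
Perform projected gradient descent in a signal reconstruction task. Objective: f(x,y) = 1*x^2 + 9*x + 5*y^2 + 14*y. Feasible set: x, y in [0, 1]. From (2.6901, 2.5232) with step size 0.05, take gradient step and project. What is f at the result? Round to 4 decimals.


Step 1: Compute gradient at (2.6901, 2.5232).
grad_x = 2*1*2.6901 + 9 = 14.3802
grad_y = 2*5*2.5232 + 14 = 39.232
Step 2: Gradient step.
x_raw = 2.6901 - 0.05*14.3802 = 1.9711
y_raw = 2.5232 - 0.05*39.232 = 0.5616
Step 3: Project onto [0, 1].
x_proj = clip(1.9711) = 1.0
y_proj = clip(0.5616) = 0.5616
Step 4: Evaluate f.
f(1.0, 0.5616) = 19.4394


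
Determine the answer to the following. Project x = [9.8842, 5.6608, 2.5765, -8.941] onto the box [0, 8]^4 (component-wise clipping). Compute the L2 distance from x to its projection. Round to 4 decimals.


Project each component onto [0, 8].
clip(9.8842) = 8.0, clip(5.6608) = 5.6608, clip(2.5765) = 2.5765, clip(-8.941) = 0.0
Projection = [8.0, 5.6608, 2.5765, 0.0]
Squared diffs: [3.5502, 0.0, 0.0, 79.9415]
Distance = sqrt(83.4917) = 9.1374


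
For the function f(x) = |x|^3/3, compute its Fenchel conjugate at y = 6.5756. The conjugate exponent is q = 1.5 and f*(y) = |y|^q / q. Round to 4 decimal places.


The conjugate exponent q satisfies 1/p + 1/q = 1.
p = 3, so q = 3/(3 - 1) = 1.5
|y|^q = 6.5756^1.5 = 16.8618
f*(6.5756) = 16.8618 / 1.5 = 11.2412


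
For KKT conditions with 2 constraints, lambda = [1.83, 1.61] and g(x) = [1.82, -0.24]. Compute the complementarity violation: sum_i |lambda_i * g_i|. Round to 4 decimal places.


KKT complementary slackness check:
lambda_1 * g_1 = 1.83 * 1.82 = 3.3306
lambda_2 * g_2 = 1.61 * -0.24 = -0.3864
Total violation = 3.3306 + 0.3864 = 3.717


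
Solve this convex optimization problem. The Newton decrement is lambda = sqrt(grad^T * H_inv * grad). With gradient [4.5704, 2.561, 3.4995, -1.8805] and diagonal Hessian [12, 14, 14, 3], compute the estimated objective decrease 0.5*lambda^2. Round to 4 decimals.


Step 1: H is diagonal, so H^(-1) * g = [0.3809, 0.1829, 0.25, -0.6268].
Step 2: g^T H^(-1) g = sum_i g_i^2 / H_ii
  = (4.5704)^2/12 + (2.561)^2/14 + (3.4995)^2/14 + (-1.8805)^2/3
  = 1.7407 + 0.4685 + 0.8748 + 1.1788 = 4.2627
Step 3: Objective decrease = 0.5 * g^T H^(-1) g = 2.1314


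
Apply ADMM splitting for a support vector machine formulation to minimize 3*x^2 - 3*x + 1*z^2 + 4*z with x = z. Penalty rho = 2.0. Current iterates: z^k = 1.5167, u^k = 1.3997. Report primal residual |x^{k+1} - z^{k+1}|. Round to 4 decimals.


ADMM iteration with rho = 2.0, z^k = 1.5167, u^k = 1.3997
Step 1: x-update.
Minimize 3*x^2 - 3*x + (2.0/2)*(x - 1.5167 + 1.3997)^2
FOC: (2*3 + 2.0)*x = 3 + 2.0*(1.5167 - 1.3997)
x^{k+1} = 0.4043
Step 2: z-update.
Minimize 1*z^2 + 4*z + (2.0/2)*(0.4043 - z + 1.3997)^2
FOC: (2*1 + 2.0)*z = -4 + 2.0*(0.4043 + 1.3997)
z^{k+1} = -0.098
Step 3: u-update.
u^{k+1} = 1.3997 + 0.4043 + 0.098 = 1.902
Step 4: Primal residual = |0.4043 + 0.098| = 0.5023


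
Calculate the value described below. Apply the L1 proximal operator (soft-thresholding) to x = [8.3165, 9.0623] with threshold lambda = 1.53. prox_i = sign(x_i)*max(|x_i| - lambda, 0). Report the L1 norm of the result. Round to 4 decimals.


Soft-thresholding with lambda = 1.53:
prox(8.3165) = sign(8.3165)*max(|8.3165| - 1.53, 0) = 6.7865
prox(9.0623) = sign(9.0623)*max(|9.0623| - 1.53, 0) = 7.5323
prox(x) = [6.7865, 7.5323]
||prox(x)||_1 = 6.7865 + 7.5323 = 14.3188


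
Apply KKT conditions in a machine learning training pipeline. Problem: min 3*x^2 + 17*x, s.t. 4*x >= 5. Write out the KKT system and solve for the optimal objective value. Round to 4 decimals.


Step 1: Try lambda = 0 (constraint inactive).
x_unc = -17/(2*3) = -2.8333
Check: 4*-2.8333 = -11.3332 < 5 -- violated!
Step 2: Constraint must be active: 4*x = 5
x* = 5/4 = 1.25
lambda = (2*3*1.25 + 17)/4 = 6.125
Step 3: Compute optimal value.
f(x*) = 3*1.25^2 + 17*1.25 = 25.9375


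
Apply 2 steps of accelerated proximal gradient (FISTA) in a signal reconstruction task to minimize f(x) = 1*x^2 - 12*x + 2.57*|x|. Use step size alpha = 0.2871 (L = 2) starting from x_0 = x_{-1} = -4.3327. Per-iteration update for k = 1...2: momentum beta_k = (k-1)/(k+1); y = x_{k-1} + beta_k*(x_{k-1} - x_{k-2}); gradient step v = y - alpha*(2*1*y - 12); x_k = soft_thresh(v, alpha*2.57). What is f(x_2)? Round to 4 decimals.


FISTA on f(x) = 1*x^2 - 12*x + 2.57*|x|
L = 2, alpha = 0.2871
Iteration 1: beta = 0.0, y = -4.3327 + 0.0*(-4.3327 + 4.3327) = -4.3327
  grad(y) = -20.6654, v = y - alpha*grad = 1.6003
  prox(v) = soft_thresh(1.6003, 0.7378) = 0.8625
Iteration 2: beta = 0.3333, y = 0.8625 + 0.3333*(0.8625 + 4.3327) = 2.5942
  grad(y) = -6.8116, v = y - alpha*grad = 4.5498
  prox(v) = soft_thresh(4.5498, 0.7378) = 3.812
f(x_2) = 1*3.812^2 - 12*3.812 + 2.57*|3.812| = -21.4158


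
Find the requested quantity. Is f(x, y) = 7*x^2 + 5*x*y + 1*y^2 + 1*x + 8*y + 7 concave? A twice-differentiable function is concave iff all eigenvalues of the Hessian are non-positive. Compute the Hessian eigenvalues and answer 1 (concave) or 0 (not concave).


The Hessian of f(x,y) = 7*x^2 + 5*x*y + 1*y^2 + 1*x + 8*y + 7 is:
H = [[14, 5], [5, 2]]
Trace = 14 + 2 = 16
Determinant = 14*2 - (5)^2 = 3
Discriminant = (16)^2 - 4*3 = 244.0
Eigenvalues: lambda_1 = 0.1898, lambda_2 = 15.8102
The function is not concave.

0


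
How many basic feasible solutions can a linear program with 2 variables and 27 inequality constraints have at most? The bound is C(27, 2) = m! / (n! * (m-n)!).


Each vertex corresponds to some choice of n active constraints out of m, so the number of vertices is at most C(m, n) = m! / (n!(m-n)!).
m = 27, n = 2
Numerator: 27 * 26
Denominator: 2! = 2
C(27, 2) = 351


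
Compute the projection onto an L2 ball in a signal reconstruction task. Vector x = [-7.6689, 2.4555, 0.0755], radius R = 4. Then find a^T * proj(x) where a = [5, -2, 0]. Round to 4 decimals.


Step 1: Compute ||x|| (intermediates to 6 decimals).
||x|| = sqrt((-7.6689)^2 + 2.4555^2 + 0.0755^2) = 8.052776
Step 2: Project.
Since ||x|| > R, scale = R/||x|| = 4/8.052776 = 0.496723, proj(x) = scale * x
proj(x) = [-3.809319, 1.219703, 0.037503]
Step 3: Dot product.
a^T * proj(x) = 5*(-3.809319) - 2*1.219703 + 0*0.037503 = -21.486


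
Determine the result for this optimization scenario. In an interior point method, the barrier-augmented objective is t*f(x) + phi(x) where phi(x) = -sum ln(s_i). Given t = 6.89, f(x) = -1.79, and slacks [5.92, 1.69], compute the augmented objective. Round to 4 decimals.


Step 1: Compute log-barrier.
ln values: [1.7783, 0.5247]
phi = -(1.7783 + 0.5247) = -2.3031
Step 2: Compute augmented objective.
t*f(x) = 6.89*-1.79 = -12.3331
Total = -12.3331 - 2.3031 = -14.6362


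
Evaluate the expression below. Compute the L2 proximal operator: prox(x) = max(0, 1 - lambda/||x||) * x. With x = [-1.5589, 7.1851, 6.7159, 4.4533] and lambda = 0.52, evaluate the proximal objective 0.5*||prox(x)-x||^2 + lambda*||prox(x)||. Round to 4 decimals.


Step 1: Compute ||x||.
||x|| = 10.9083
Step 2: Compute scaling factor.
scale = max(0, 1 - 0.52/10.9083) = 0.9523
Step 3: prox(x) = [-1.4846, 6.8426, 6.3958, 4.241]
||prox(x)|| = 10.3883
Step 4: Proximal objective.
0.5*||prox-x||^2 = 0.1352
lambda*||prox|| = 5.4019
Total = 5.5371


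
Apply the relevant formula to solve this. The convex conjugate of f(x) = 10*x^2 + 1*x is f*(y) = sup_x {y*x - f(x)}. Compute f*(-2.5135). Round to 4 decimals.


f*(y) = sup_x {y*x - a*x^2 - b*x} = sup_x {(y-b)*x - a*x^2}
FOC: (y - b) - 2a*x = 0 => x* = (y - b)/(2a)
x* = (-2.5135 - 1)/(2*10) = -0.1757
f*(-2.5135) = (y-b)^2/(4a) = (-2.5135 - 1)^2/(4*10)
= 12.3447/40 = 0.3086


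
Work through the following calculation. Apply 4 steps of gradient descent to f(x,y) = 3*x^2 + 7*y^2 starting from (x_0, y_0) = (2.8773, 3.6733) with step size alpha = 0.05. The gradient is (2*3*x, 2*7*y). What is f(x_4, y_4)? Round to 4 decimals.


Gradient descent on f(x,y) = 3*x^2 + 7*y^2.
Starting point: (2.8773, 3.6733), alpha = 0.05
Step 1: grad_x = 2*3*2.8773 = 17.2638, grad_y = 2*7*3.6733 = 51.4262
  x_1 = 2.8773 - 0.05*17.2638 = 2.0141
  y_1 = 3.6733 - 0.05*51.4262 = 1.102
Step 2: grad_x = 2*3*2.0141 = 12.0847, grad_y = 2*7*1.102 = 15.4279
  x_2 = 2.0141 - 0.05*12.0847 = 1.4099
  y_2 = 1.102 - 0.05*15.4279 = 0.3306
Step 3: grad_x = 2*3*1.4099 = 8.4593, grad_y = 2*7*0.3306 = 4.6284
  x_3 = 1.4099 - 0.05*8.4593 = 0.9869
  y_3 = 0.3306 - 0.05*4.6284 = 0.0992
Step 4: grad_x = 2*3*0.9869 = 5.9215, grad_y = 2*7*0.0992 = 1.3885
  x_4 = 0.9869 - 0.05*5.9215 = 0.6908
  y_4 = 0.0992 - 0.05*1.3885 = 0.0298
f(0.6908, 0.0298) = 3*0.6908^2 + 7*0.0298^2 = 1.438


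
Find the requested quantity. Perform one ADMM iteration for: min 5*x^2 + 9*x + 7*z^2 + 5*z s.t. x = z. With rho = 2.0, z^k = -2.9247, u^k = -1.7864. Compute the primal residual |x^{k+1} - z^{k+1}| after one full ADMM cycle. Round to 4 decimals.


ADMM iteration with rho = 2.0, z^k = -2.9247, u^k = -1.7864
Step 1: x-update.
Minimize 5*x^2 + 9*x + (2.0/2)*(x + 2.9247 - 1.7864)^2
FOC: (2*5 + 2.0)*x = -9 + 2.0*(-2.9247 + 1.7864)
x^{k+1} = -0.9397
Step 2: z-update.
Minimize 7*z^2 + 5*z + (2.0/2)*(-0.9397 - z - 1.7864)^2
FOC: (2*7 + 2.0)*z = -5 + 2.0*(-0.9397 - 1.7864)
z^{k+1} = -0.6533
Step 3: u-update.
u^{k+1} = -1.7864 - 0.9397 + 0.6533 = -2.0729
Step 4: Primal residual = |-0.9397 + 0.6533| = 0.2865


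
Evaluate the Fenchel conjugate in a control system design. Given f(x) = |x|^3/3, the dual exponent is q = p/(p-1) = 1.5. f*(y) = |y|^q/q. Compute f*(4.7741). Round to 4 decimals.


The conjugate exponent q satisfies 1/p + 1/q = 1.
p = 3, so q = 3/(3 - 1) = 1.5
|y|^q = 4.7741^1.5 = 10.4313
f*(4.7741) = 10.4313 / 1.5 = 6.9542


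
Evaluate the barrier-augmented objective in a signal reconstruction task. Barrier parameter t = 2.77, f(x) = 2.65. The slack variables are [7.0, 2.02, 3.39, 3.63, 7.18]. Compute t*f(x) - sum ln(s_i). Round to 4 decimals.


Step 1: Compute log-barrier.
ln values: [1.9459, 0.7031, 1.2208, 1.2892, 1.9713]
phi = -(1.9459 + 0.7031 + 1.2208 + 1.2892 + 1.9713) = -7.1304
Step 2: Compute augmented objective.
t*f(x) = 2.77*2.65 = 7.3405
Total = 7.3405 - 7.1304 = 0.2101


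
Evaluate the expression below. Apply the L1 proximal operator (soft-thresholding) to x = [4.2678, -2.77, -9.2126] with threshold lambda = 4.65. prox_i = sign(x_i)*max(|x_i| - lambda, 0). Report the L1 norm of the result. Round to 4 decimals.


Soft-thresholding with lambda = 4.65:
prox(4.2678) = sign(4.2678)*max(|4.2678| - 4.65, 0) = 0.0
prox(-2.77) = sign(-2.77)*max(|-2.77| - 4.65, 0) = 0.0
prox(-9.2126) = sign(-9.2126)*max(|-9.2126| - 4.65, 0) = -4.5626
prox(x) = [0.0, 0.0, -4.5626]
||prox(x)||_1 = 0.0 + 0.0 + 4.5626 = 4.5626


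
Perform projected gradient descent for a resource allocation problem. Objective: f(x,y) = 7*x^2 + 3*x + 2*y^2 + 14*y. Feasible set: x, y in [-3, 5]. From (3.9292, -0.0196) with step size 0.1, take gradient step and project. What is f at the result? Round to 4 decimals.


Step 1: Compute gradient at (3.9292, -0.0196).
grad_x = 2*7*3.9292 + 3 = 58.0088
grad_y = 2*2*-0.0196 + 14 = 13.9216
Step 2: Gradient step.
x_raw = 3.9292 - 0.1*58.0088 = -1.8717
y_raw = -0.0196 - 0.1*13.9216 = -1.4118
Step 3: Project onto [-3, 5].
x_proj = clip(-1.8717) = -1.8717
y_proj = clip(-1.4118) = -1.4118
Step 4: Evaluate f.
f(-1.8717, -1.4118) = 3.1288


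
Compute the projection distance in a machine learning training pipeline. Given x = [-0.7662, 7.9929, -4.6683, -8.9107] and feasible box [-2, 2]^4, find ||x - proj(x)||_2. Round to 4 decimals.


Project each component onto [-2, 2].
clip(-0.7662) = -0.7662, clip(7.9929) = 2.0, clip(-4.6683) = -2.0, clip(-8.9107) = -2.0
Projection = [-0.7662, 2.0, -2.0, -2.0]
Squared diffs: [0.0, 35.9149, 7.1198, 47.7578]
Distance = sqrt(90.7925) = 9.5285
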